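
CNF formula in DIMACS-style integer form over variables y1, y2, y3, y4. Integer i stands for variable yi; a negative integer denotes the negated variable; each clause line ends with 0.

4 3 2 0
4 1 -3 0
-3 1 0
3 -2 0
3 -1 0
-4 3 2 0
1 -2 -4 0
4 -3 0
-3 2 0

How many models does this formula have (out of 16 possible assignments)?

Satisfying assignments:
  y1=T y2=T y3=T y4=T
Count: 1.

1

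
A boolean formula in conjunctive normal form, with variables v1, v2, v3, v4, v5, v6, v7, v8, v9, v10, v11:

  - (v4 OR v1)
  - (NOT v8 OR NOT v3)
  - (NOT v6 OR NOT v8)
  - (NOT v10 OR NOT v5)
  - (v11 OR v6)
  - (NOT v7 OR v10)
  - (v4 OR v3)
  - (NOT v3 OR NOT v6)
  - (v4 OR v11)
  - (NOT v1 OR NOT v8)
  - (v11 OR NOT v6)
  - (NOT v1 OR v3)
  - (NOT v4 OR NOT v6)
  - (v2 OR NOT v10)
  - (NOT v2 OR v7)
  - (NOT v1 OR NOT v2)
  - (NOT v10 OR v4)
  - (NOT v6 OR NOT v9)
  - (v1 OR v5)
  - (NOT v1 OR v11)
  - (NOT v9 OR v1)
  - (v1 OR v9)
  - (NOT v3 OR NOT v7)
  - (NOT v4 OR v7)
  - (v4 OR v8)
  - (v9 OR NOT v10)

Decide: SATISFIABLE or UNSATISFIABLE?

UNSATISFIABLE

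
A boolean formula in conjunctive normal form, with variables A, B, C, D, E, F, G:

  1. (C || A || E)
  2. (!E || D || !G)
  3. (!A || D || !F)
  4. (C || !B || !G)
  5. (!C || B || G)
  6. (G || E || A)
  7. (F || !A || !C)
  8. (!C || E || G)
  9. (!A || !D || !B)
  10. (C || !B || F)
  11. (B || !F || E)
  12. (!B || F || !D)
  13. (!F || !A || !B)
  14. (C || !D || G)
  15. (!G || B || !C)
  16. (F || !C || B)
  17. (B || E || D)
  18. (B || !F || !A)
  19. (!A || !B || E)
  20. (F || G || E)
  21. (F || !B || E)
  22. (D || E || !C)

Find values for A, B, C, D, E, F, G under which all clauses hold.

A = F, B = F, C = F, D = T, E = T, F = T, G = T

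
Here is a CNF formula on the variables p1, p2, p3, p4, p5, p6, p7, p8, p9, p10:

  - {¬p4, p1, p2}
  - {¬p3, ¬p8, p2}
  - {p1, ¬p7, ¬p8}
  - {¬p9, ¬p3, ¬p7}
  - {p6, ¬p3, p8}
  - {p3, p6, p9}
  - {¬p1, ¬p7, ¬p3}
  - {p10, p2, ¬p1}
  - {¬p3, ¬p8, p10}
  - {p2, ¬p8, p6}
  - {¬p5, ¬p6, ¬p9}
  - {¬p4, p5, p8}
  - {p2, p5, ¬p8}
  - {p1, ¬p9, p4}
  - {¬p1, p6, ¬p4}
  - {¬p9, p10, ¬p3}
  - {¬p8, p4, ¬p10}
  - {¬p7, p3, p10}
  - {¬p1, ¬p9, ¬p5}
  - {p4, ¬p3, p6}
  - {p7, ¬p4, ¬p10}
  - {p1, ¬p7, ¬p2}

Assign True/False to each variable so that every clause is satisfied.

p1=True, p2=True, p3=False, p4=False, p5=False, p6=True, p7=False, p8=True, p9=True, p10=False

Check each clause:
  1. {p1, p2, ¬p4} — p1 is true.
  2. {p2, ¬p3, ¬p8} — p2 is true.
  3. {p1, ¬p7, ¬p8} — p1 is true.
  4. {¬p3, ¬p9, ¬p7} — ¬p7 is true.
  5. {¬p3, p6, p8} — p8 is true.
  6. {p3, p6, p9} — p9 is true.
  7. {¬p1, ¬p3, ¬p7} — ¬p7 is true.
  8. {¬p1, p10, p2} — p2 is true.
  9. {p10, ¬p8, ¬p3} — ¬p3 is true.
  10. {p2, p6, ¬p8} — p2 is true.
  11. {¬p5, ¬p9, ¬p6} — ¬p5 is true.
  12. {p5, p8, ¬p4} — p8 is true.
  13. {p2, ¬p8, p5} — p2 is true.
  14. {p1, p4, ¬p9} — p1 is true.
  15. {p6, ¬p1, ¬p4} — ¬p4 is true.
  16. {¬p3, ¬p9, p10} — ¬p3 is true.
  17. {¬p8, p4, ¬p10} — ¬p10 is true.
  18. {p3, p10, ¬p7} — ¬p7 is true.
  19. {¬p9, ¬p5, ¬p1} — ¬p5 is true.
  20. {p4, ¬p3, p6} — ¬p3 is true.
  21. {¬p4, ¬p10, p7} — ¬p4 is true.
  22. {¬p2, ¬p7, p1} — p1 is true.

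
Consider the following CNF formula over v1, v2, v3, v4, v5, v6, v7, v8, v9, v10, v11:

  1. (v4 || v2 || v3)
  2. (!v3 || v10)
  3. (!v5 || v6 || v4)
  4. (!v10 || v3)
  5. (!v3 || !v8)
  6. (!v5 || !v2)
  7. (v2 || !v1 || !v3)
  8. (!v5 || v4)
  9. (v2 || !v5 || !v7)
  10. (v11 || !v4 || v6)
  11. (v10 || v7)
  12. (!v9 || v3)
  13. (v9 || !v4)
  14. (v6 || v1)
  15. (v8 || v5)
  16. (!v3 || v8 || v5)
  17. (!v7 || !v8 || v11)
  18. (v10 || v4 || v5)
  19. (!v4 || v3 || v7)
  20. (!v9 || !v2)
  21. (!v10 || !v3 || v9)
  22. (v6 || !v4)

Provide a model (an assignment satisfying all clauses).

v1=False, v2=False, v3=True, v4=True, v5=True, v6=True, v7=False, v8=False, v9=True, v10=True, v11=False

Pure literal: v6 appears only positively; assign v6 = True.
Branch on v1: take v1 = False.
For the remaining variables, v2 = False, v3 = True, v4 = True, v5 = True, v7 = False, v8 = False, v9 = True, v10 = True, v11 = False works.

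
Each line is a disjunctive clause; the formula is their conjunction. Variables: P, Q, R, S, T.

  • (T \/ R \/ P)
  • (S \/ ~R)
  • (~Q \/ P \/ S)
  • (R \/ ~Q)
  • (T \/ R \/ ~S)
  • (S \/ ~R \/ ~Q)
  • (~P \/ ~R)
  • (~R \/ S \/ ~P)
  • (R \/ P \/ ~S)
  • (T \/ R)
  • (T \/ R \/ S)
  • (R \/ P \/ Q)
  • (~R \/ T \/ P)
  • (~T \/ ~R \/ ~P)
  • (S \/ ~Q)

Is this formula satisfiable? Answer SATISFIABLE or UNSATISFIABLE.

SATISFIABLE

Branch on P: take P = True.
  then R is forced to False.
  then Q is forced to False.
  then T is forced to True.
S is now unconstrained; take S = True.
Every clause has at least one true literal under this assignment.
So P = T  Q = F  R = F  S = T  T = T is a satisfying assignment.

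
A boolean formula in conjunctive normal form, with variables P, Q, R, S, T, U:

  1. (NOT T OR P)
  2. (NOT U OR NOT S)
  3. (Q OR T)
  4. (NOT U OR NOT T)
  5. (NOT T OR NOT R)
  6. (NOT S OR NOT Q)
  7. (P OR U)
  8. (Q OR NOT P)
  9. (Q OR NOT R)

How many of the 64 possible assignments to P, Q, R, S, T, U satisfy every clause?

7

The models are:
  P=F Q=T R=F S=F T=F U=T
  P=F Q=T R=T S=F T=F U=T
  P=T Q=T R=F S=F T=F U=F
  P=T Q=T R=F S=F T=F U=T
  P=T Q=T R=F S=F T=T U=F
  P=T Q=T R=T S=F T=F U=F
  P=T Q=T R=T S=F T=F U=T
Count: 7.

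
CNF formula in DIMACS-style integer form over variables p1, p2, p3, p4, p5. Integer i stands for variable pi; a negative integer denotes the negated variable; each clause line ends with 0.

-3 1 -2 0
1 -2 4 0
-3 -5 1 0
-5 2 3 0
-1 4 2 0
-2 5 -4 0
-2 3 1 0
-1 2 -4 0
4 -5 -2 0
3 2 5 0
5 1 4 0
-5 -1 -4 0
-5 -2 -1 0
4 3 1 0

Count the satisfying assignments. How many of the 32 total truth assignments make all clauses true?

3

Satisfying assignments:
  p1=F p2=F p3=T p4=T p5=F
  p1=T p2=T p3=F p4=F p5=F
  p1=T p2=T p3=T p4=F p5=F
That's 3 in total.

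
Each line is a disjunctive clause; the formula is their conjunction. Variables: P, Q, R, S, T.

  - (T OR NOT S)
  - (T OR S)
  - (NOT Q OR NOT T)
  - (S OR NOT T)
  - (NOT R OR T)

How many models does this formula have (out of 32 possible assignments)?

The models are:
  P=0 Q=0 R=0 S=1 T=1
  P=0 Q=0 R=1 S=1 T=1
  P=1 Q=0 R=0 S=1 T=1
  P=1 Q=0 R=1 S=1 T=1
That's 4 in total.

4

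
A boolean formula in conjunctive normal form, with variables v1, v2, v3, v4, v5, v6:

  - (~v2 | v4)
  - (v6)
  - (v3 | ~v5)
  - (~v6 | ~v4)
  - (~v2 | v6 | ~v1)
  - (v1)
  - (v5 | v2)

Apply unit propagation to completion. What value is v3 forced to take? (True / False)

True

(v6) stands alone — v6 = True.
(~v4 | ~v6): since v6 = True, the clause reduces to (~v4). v4 = False.
(v4 | ~v2): since v4 = False, the clause reduces to (~v2). v2 = False.
(v1) stands alone — v1 = True.
In (v5 | v2), v2 is now false; v5 must hold, so v5 = True.
(~v5 | v3): since v5 = True, the clause reduces to (v3). v3 = True.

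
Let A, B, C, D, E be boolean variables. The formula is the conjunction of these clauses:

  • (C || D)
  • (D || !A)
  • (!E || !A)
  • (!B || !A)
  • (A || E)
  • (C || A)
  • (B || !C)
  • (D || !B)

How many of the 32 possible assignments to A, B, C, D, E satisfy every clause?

2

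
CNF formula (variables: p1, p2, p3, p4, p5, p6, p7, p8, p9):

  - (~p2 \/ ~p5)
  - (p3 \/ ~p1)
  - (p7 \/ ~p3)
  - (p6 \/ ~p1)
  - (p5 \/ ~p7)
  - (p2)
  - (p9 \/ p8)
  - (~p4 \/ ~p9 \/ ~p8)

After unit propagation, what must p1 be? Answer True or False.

(p2) is a unit clause: p2 = True.
In (~p2 \/ ~p5), ~p2 is now false; ~p5 must hold, so p5 = False.
(p5 \/ ~p7): since p5 = False, the clause reduces to (~p7). p7 = False.
(p7 \/ ~p3) with p7 = False leaves only ~p3, so p3 = False.
In (~p1 \/ p3), p3 is now false; ~p1 must hold, so p1 = False.

False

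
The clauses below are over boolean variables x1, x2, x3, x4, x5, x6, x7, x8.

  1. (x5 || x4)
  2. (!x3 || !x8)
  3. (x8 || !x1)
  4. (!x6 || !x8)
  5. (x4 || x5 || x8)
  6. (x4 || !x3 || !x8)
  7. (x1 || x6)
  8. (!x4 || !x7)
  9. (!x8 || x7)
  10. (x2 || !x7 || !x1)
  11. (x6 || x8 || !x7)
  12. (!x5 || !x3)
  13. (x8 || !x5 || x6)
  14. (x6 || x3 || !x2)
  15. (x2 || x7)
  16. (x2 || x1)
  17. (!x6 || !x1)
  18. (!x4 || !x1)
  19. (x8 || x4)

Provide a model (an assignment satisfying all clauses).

x1 = 0  x2 = 1  x3 = 1  x4 = 1  x5 = 0  x6 = 1  x7 = 0  x8 = 0

Set x1 = False and propagate.
  then x6 is forced to True.
  then x8 is forced to False.
  then x2 is forced to True.
  then x4 is forced to True.
  then x7 is forced to False.
Try x3 = True.
  then x5 is forced to False.
Every clause has at least one true literal under this assignment.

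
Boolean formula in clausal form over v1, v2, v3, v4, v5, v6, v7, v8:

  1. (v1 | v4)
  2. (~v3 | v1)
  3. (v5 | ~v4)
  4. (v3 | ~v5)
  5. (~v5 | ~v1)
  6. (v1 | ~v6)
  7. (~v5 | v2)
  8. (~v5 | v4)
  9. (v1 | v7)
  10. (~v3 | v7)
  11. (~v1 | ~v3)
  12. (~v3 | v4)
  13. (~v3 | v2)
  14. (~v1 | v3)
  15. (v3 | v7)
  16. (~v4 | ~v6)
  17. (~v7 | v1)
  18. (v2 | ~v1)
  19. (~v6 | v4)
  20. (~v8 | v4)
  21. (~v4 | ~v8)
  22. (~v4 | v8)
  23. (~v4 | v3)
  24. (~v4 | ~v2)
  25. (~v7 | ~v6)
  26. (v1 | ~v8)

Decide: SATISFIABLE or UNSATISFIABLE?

UNSATISFIABLE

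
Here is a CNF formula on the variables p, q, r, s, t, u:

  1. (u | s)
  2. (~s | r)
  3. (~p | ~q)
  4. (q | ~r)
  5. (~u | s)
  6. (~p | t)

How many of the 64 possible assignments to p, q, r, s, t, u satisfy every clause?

Satisfying assignments:
  p=F q=T r=T s=T t=F u=F
  p=F q=T r=T s=T t=F u=T
  p=F q=T r=T s=T t=T u=F
  p=F q=T r=T s=T t=T u=T
Count: 4.

4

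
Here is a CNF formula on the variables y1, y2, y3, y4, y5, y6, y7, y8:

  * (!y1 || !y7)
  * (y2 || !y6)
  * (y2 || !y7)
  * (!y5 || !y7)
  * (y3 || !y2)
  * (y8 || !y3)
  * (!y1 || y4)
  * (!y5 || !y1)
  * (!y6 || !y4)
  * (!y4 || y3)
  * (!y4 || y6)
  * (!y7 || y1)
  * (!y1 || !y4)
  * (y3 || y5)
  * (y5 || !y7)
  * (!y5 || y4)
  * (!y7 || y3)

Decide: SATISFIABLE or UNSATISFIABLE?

y7 occurs only negated in the remaining clauses — set y7 = False.
y8 occurs only positively in the remaining clauses — set y8 = True.
Try y1 = False.
The remaining clauses are satisfied by y2 = True, y3 = True, y4 = False, y5 = False, y6 = True.
Every clause has at least one true literal under this assignment.
So y1=0, y2=1, y3=1, y4=0, y5=0, y6=1, y7=0, y8=1 is a satisfying assignment.

SATISFIABLE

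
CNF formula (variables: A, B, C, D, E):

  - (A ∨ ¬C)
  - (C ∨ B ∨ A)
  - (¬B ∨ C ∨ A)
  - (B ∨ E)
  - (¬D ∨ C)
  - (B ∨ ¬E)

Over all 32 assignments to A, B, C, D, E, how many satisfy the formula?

Satisfying assignments:
  A=1 B=1 C=0 D=0 E=0
  A=1 B=1 C=0 D=0 E=1
  A=1 B=1 C=1 D=0 E=0
  A=1 B=1 C=1 D=0 E=1
  A=1 B=1 C=1 D=1 E=0
  A=1 B=1 C=1 D=1 E=1
Count: 6.

6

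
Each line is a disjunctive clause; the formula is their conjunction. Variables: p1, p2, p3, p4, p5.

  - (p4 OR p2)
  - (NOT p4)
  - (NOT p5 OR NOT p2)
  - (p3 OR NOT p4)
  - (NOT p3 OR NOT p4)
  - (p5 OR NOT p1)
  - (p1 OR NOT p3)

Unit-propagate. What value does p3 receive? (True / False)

Unit clause (NOT p4) sets p4 = False.
(p4 OR p2): since p4 = False, the clause reduces to (p2). p2 = True.
(NOT p5 OR NOT p2) with p2 = True leaves only NOT p5, so p5 = False.
(p5 OR NOT p1): since p5 = False, the clause reduces to (NOT p1). p1 = False.
In (p1 OR NOT p3), p1 is now false; NOT p3 must hold, so p3 = False.

False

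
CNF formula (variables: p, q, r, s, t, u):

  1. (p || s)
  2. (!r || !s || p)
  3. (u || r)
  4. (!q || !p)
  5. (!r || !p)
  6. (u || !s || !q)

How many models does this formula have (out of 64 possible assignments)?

Case analysis on p and r:
  p=1, r=1: a clause becomes empty — 0.
  p=1, r=0: remaining (q,s,t,u) ∈ {(0,0,0,1); (0,0,1,1); (0,1,0,1); (0,1,1,1)} — 4.
  p=0, r=1: a clause becomes empty — 0.
  p=0, r=0: remaining (q,s,t,u) ∈ {(0,1,0,1); (0,1,1,1); (1,1,0,1); (1,1,1,1)} — 4.
Total: 0 + 4 + 0 + 4 = 8.

8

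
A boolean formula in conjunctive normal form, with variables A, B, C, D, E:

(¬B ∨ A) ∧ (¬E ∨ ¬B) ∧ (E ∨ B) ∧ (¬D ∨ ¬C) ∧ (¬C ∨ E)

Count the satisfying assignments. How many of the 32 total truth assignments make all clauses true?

8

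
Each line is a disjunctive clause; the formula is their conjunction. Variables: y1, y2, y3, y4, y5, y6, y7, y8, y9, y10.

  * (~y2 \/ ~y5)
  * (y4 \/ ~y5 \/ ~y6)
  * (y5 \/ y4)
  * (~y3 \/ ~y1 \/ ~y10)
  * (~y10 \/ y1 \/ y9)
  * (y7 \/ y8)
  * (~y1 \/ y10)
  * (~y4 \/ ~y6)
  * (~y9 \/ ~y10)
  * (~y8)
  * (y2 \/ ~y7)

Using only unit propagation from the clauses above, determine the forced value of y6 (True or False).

False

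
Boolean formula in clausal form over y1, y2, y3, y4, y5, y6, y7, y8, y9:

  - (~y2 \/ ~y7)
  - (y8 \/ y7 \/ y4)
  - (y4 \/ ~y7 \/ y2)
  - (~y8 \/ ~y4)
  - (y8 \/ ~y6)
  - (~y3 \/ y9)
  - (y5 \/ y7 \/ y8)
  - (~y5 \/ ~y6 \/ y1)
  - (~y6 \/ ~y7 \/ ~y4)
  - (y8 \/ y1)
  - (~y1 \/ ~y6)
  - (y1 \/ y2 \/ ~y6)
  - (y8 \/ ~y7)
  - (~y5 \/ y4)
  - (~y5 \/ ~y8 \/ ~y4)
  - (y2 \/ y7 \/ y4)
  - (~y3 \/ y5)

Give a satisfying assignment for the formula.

y3 occurs only negated in the remaining clauses — set y3 = False.
y6 occurs only negated in the remaining clauses — set y6 = False.
Set y1 = True and propagate.
Try y2 = True.
  then y7 is forced to False.
Branch on y4: take y4 = True.
  then y8 is forced to False.
  then y5 is forced to True.
y9 is now unconstrained; take y9 = False.

y1=True, y2=True, y3=False, y4=True, y5=True, y6=False, y7=False, y8=False, y9=False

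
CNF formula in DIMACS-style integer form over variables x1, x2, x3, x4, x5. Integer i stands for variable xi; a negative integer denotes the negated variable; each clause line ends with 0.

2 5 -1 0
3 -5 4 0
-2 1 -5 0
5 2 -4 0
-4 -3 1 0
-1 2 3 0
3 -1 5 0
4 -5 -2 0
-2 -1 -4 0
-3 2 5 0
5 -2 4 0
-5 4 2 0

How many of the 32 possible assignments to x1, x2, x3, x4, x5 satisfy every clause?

4

The models are:
  x1=0 x2=0 x3=0 x4=0 x5=0
  x1=0 x2=0 x3=0 x4=1 x5=1
  x1=0 x2=1 x3=0 x4=1 x5=0
  x1=1 x2=0 x3=1 x4=1 x5=1
That's 4 in total.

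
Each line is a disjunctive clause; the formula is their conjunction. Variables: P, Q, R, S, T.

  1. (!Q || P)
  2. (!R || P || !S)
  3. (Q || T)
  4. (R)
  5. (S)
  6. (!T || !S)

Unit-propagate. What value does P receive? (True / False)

True

(R) stands alone — R = True.
Unit clause (S) sets S = True.
(!S || P || !R): since S = True, R = True, the clause reduces to (P). P = True.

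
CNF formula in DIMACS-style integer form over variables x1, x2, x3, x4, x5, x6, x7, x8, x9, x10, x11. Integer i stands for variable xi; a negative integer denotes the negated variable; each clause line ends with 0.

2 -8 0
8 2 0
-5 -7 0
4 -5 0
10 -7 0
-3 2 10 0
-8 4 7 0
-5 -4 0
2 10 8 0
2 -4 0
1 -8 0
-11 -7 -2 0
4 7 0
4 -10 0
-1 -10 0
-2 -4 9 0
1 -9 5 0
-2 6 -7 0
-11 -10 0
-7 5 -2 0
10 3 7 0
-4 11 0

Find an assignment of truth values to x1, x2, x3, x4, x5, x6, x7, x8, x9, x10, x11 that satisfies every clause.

x1=True  x2=True  x3=True  x4=True  x5=False  x6=True  x7=False  x8=False  x9=True  x10=False  x11=True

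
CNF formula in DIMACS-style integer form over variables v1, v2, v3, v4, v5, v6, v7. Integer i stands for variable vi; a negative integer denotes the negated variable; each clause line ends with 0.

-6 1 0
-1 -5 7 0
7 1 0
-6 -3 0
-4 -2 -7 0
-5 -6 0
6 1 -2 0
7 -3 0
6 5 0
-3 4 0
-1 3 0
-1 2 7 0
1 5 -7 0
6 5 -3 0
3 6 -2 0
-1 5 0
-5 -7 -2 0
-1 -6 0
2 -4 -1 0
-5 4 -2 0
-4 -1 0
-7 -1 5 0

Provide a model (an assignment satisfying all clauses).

v1 = False, v2 = False, v3 = True, v4 = True, v5 = True, v6 = False, v7 = True

Set v1 = False and propagate.
  then v6 is forced to False.
  then v7 is forced to True.
  then v2 is forced to False.
  then v5 is forced to True.
For the remaining variables, v3 = True, v4 = True works.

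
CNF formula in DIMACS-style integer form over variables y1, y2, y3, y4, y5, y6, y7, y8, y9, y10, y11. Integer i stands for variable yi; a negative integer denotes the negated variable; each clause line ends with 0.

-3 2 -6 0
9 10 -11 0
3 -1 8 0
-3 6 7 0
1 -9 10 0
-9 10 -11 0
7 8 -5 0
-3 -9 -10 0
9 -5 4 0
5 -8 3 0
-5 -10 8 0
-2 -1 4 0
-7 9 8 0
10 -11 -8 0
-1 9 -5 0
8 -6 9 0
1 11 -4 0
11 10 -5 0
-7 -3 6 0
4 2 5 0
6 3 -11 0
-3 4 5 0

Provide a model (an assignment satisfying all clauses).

Try y1 = False.
Try y2 = False.
The remaining clauses are satisfied by y3 = False, y4 = False, y5 = True, y6 = True, y7 = False, y8 = True, y9 = True, y10 = True, y11 = False.
Check each clause:
  1. (y2 || !y6 || !y3) — !y3 is true.
  2. (!y11 || y9 || y10) — y9 is true.
  3. (y8 || y3 || !y1) — y8 is true.
  4. (!y3 || y6 || y7) — !y3 is true.
  5. (!y9 || y10 || y1) — y10 is true.
  6. (!y9 || y10 || !y11) — y10 is true.
  7. (y8 || !y5 || y7) — y8 is true.
  8. (!y3 || !y9 || !y10) — !y3 is true.
  9. (y9 || y4 || !y5) — y9 is true.
  10. (!y8 || y5 || y3) — y5 is true.
  11. (!y10 || !y5 || y8) — y8 is true.
  12. (y4 || !y2 || !y1) — !y1 is true.
  13. (y9 || !y7 || y8) — y8 is true.
  14. (!y8 || !y11 || y10) — y10 is true.
  15. (!y1 || y9 || !y5) — y9 is true.
  16. (!y6 || y9 || y8) — y8 is true.
  17. (!y4 || y1 || y11) — !y4 is true.
  18. (!y5 || y10 || y11) — y10 is true.
  19. (!y3 || y6 || !y7) — !y7 is true.
  20. (y2 || y5 || y4) — y5 is true.
  21. (y3 || !y11 || y6) — !y11 is true.
  22. (!y3 || y4 || y5) — y5 is true.

y1=F, y2=F, y3=F, y4=F, y5=T, y6=T, y7=F, y8=T, y9=T, y10=T, y11=F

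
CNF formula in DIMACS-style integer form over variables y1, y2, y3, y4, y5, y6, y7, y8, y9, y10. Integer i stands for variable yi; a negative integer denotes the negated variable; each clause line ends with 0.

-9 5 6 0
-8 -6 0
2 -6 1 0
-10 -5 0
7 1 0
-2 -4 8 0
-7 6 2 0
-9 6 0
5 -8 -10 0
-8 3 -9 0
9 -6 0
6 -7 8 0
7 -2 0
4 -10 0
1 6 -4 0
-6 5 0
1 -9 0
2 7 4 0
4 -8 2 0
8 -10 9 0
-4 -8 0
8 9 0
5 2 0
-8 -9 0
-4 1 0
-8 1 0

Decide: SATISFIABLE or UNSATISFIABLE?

SATISFIABLE

y1 occurs only positively in the remaining clauses — set y1 = True.
Pure literal: y10 appears only negated; assign y10 = False.
Branch on y2: take y2 = True.
  then y7 is forced to True.
Try y3 = False.
The remaining clauses are satisfied by y4 = False, y5 = False, y6 = False, y8 = True, y9 = False.
So y1=T  y2=T  y3=F  y4=F  y5=F  y6=F  y7=T  y8=T  y9=F  y10=F is a satisfying assignment.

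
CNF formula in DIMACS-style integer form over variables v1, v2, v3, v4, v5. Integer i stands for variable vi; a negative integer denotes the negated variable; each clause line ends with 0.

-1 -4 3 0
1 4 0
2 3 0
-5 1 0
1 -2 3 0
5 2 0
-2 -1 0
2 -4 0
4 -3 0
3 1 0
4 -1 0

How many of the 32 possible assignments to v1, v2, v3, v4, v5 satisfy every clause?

1

Satisfying assignments:
  v1=0 v2=1 v3=1 v4=1 v5=0
Count: 1.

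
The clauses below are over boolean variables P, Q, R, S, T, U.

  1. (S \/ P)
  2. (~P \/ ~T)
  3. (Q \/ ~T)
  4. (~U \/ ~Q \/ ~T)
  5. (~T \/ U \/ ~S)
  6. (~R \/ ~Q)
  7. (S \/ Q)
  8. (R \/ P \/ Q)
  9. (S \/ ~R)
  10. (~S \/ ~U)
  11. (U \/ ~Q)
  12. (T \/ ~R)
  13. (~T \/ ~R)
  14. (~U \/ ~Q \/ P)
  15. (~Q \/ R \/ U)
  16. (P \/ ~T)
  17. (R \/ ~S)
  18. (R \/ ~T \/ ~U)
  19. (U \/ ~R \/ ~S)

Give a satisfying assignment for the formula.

P=T, Q=T, R=F, S=F, T=F, U=T

Check each clause:
  1. (P \/ S) — P is true.
  2. (~P \/ ~T) — ~T is true.
  3. (Q \/ ~T) — Q is true.
  4. (~Q \/ ~U \/ ~T) — ~T is true.
  5. (~S \/ ~T \/ U) — ~T is true.
  6. (~Q \/ ~R) — ~R is true.
  7. (S \/ Q) — Q is true.
  8. (R \/ P \/ Q) — P is true.
  9. (S \/ ~R) — ~R is true.
  10. (~U \/ ~S) — ~S is true.
  11. (~Q \/ U) — U is true.
  12. (~R \/ T) — ~R is true.
  13. (~R \/ ~T) — ~T is true.
  14. (P \/ ~Q \/ ~U) — P is true.
  15. (U \/ ~Q \/ R) — U is true.
  16. (P \/ ~T) — P is true.
  17. (R \/ ~S) — ~S is true.
  18. (~T \/ ~U \/ R) — ~T is true.
  19. (U \/ ~S \/ ~R) — ~S is true.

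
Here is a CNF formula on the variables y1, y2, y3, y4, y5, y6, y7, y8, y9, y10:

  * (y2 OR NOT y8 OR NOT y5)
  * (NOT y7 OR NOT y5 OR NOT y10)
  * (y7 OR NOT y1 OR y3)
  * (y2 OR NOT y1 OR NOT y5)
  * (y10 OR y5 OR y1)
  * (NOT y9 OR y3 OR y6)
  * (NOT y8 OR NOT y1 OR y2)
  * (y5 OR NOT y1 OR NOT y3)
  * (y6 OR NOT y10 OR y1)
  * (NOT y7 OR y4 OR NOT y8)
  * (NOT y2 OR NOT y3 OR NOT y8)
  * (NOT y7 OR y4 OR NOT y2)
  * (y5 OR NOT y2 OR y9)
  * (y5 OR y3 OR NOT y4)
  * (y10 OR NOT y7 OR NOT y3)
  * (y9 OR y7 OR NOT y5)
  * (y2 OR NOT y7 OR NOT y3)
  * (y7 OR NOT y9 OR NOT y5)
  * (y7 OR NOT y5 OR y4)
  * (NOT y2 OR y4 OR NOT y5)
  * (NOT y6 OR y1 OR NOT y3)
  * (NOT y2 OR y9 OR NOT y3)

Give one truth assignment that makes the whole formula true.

y1 = True, y2 = True, y3 = False, y4 = True, y5 = True, y6 = True, y7 = True, y8 = True, y9 = False, y10 = False

Set y1 = True and propagate.
Branch on y2: take y2 = True.
Branch on y3: take y3 = False.
  then y7 is forced to True.
  then y4 is forced to True.
  then y5 is forced to True.
  then y10 is forced to False.
The remaining clauses are satisfied by y6 = True, y8 = True, y9 = False.
Every clause has at least one true literal under this assignment.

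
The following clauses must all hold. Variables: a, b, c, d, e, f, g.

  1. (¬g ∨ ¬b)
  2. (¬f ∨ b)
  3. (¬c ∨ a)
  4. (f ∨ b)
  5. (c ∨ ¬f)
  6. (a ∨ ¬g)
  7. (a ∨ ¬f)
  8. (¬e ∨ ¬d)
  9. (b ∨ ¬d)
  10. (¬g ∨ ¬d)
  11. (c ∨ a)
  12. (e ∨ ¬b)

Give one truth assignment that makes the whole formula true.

a=T, b=T, c=F, d=F, e=T, f=F, g=F

a occurs only positively in the remaining clauses — set a = True.
Pure literal: d appears only negated; assign d = False.
Branch on b: take b = True.
  then g is forced to False.
  then e is forced to True.
For the remaining variables, c = False, f = False works.
Every clause has at least one true literal under this assignment.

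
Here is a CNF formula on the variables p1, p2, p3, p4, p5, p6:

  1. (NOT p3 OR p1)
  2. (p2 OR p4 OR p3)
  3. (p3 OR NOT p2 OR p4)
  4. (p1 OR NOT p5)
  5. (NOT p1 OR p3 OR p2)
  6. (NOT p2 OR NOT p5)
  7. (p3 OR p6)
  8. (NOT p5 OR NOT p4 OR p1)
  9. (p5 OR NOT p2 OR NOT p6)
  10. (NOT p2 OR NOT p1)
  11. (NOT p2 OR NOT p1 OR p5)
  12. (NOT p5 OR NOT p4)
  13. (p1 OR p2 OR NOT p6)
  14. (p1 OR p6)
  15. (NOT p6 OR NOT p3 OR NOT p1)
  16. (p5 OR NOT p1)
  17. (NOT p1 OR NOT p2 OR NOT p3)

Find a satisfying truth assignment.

Branch on p1: take p1 = True.
  then p2 is forced to False.
  then p3 is forced to True.
  then p6 is forced to False.
  then p5 is forced to True.
  then p4 is forced to False.
Every clause has at least one true literal under this assignment.

p1=True, p2=False, p3=True, p4=False, p5=True, p6=False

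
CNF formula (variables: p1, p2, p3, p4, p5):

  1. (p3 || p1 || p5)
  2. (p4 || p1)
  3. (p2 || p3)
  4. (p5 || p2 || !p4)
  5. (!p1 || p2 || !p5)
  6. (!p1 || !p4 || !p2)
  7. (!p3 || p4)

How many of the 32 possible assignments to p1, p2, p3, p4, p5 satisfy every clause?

Satisfying assignments:
  p1=F p2=F p3=T p4=T p5=T
  p1=F p2=T p3=F p4=T p5=T
  p1=F p2=T p3=T p4=T p5=F
  p1=F p2=T p3=T p4=T p5=T
  p1=T p2=T p3=F p4=F p5=F
  p1=T p2=T p3=F p4=F p5=T
Count: 6.

6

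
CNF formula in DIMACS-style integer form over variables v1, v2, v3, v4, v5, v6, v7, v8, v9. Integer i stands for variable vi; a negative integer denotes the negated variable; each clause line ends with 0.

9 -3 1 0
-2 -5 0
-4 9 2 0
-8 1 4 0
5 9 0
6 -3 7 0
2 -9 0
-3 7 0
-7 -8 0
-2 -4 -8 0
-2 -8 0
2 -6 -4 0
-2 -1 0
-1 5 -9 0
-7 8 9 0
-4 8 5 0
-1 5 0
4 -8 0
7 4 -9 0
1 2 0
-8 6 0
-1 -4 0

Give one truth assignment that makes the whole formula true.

v1=F  v2=T  v3=F  v4=F  v5=F  v6=T  v7=T  v8=F  v9=T

v3 occurs only negated in the remaining clauses — set v3 = False.
Try v1 = False.
  then v2 is forced to True.
  then v5 is forced to False.
  then v9 is forced to True.
  then v8 is forced to False.
  then v4 is forced to False.
  then v7 is forced to True.
v6 is now unconstrained; take v6 = True.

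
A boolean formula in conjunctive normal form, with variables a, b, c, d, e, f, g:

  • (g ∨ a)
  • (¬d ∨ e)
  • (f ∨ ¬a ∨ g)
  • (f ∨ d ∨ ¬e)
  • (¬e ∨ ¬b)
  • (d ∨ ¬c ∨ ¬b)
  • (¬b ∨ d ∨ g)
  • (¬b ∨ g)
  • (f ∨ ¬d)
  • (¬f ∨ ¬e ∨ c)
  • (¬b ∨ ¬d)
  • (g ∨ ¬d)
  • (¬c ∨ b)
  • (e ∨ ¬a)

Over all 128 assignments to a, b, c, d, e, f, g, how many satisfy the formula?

4

The models are:
  a=F b=F c=F d=F e=F f=F g=T
  a=F b=F c=F d=F e=F f=T g=T
  a=F b=T c=F d=F e=F f=F g=T
  a=F b=T c=F d=F e=F f=T g=T
That's 4 in total.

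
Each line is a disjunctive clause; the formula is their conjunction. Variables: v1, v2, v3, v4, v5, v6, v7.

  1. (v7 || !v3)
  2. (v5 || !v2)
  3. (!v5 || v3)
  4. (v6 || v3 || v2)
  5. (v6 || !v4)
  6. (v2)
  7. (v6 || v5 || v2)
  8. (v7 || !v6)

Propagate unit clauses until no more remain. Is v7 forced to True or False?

Unit clause (v2) sets v2 = True.
(!v2 || v5): since v2 = True, the clause reduces to (v5). v5 = True.
In (!v5 || v3), !v5 is now false; v3 must hold, so v3 = True.
From (!v3 || v7) and v3 = True: v7 = True.

True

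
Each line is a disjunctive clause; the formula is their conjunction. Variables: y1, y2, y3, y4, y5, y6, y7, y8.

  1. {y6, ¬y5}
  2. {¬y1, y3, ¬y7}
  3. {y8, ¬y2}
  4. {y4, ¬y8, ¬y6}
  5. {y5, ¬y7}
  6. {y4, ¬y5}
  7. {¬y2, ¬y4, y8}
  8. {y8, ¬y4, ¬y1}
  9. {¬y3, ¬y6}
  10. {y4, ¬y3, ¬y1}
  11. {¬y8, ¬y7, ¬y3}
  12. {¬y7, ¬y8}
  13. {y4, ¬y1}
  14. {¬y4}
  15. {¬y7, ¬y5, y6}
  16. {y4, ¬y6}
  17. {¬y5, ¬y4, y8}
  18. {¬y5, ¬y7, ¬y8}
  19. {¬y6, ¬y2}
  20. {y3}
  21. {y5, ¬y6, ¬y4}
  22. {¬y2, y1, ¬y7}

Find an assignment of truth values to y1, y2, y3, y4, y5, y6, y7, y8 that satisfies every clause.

y1 = False, y2 = False, y3 = True, y4 = False, y5 = False, y6 = False, y7 = False, y8 = True

(¬y4) is a unit clause, so y4 = False.
Unit propagation: (¬y5) forces y5 = False.
The clause (¬y7) is unit: y7 must be False.
The clause (¬y1) is unit: y1 must be False.
Unit propagation: (¬y6) forces y6 = False.
Unit propagation: (y3) forces y3 = True.
Pure literal: y2 appears only negated; assign y2 = False.
y8 occurs only positively in the remaining clauses — set y8 = True.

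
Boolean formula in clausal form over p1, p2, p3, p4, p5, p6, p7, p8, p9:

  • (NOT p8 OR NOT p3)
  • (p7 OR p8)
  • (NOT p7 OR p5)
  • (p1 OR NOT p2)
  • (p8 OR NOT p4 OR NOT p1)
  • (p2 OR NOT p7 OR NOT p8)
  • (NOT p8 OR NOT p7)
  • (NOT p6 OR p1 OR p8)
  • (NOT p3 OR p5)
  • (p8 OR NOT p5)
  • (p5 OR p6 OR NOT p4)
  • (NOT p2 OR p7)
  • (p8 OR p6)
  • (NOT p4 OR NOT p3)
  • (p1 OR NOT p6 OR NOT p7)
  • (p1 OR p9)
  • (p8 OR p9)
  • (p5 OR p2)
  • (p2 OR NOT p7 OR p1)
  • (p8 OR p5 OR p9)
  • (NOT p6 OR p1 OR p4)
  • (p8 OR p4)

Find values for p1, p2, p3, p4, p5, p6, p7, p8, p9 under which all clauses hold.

Pure literal: p3 appears only negated; assign p3 = False.
p9 occurs only positively in the remaining clauses — set p9 = True.
Branch on p1: take p1 = True.
Branch on p2: take p2 = False.
  then p5 is forced to True.
  then p8 is forced to True.
  then p7 is forced to False.
p4, p6 are now unconstrained; take p4 = False, p6 = False.

p1 = 1  p2 = 0  p3 = 0  p4 = 0  p5 = 1  p6 = 0  p7 = 0  p8 = 1  p9 = 1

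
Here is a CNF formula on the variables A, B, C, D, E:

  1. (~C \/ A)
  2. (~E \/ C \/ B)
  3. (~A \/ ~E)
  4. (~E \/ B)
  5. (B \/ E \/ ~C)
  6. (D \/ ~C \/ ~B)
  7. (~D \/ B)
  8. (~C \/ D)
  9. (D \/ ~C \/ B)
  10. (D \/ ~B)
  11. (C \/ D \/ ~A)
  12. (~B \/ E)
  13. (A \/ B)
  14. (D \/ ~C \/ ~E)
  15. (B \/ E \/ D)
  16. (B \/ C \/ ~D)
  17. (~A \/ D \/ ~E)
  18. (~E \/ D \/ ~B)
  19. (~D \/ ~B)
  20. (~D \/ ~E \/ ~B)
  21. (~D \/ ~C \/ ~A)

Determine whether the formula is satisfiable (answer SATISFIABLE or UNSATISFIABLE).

B = True:
  propagation gives D=True; an empty clause results — contradiction.
B = False:
  propagation gives E=False, C=False, D=False; an empty clause results — contradiction.
Every branch closes, so no satisfying assignment exists.

UNSATISFIABLE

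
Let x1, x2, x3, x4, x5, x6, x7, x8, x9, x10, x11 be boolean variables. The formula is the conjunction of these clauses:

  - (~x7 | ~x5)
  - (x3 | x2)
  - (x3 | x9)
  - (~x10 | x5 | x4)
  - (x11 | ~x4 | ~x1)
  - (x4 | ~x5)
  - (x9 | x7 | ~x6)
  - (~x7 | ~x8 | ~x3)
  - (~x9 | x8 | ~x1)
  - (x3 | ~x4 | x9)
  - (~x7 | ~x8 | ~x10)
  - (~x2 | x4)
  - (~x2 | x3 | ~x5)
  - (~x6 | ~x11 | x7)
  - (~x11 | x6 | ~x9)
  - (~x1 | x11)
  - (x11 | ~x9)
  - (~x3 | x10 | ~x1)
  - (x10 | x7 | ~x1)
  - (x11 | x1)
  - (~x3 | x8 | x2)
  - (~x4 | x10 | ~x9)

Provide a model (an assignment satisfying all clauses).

x1=T  x2=F  x3=T  x4=T  x5=T  x6=F  x7=F  x8=T  x9=F  x10=T  x11=T

Set x1 = True and propagate.
  then x11 is forced to True.
Try x2 = False.
  then x3 is forced to True.
  then x10 is forced to True.
  then x8 is forced to True.
  then x7 is forced to False.
  then x6 is forced to False.
  then x9 is forced to False.
Set x4 = True and propagate.
x5 is now unconstrained; take x5 = True.
Check each clause:
  1. (~x7 | ~x5) — ~x7 is true.
  2. (x3 | x2) — x3 is true.
  3. (x3 | x9) — x3 is true.
  4. (~x10 | x4 | x5) — x4 is true.
  5. (~x4 | x11 | ~x1) — x11 is true.
  6. (x4 | ~x5) — x4 is true.
  7. (~x6 | x7 | x9) — ~x6 is true.
  8. (~x8 | ~x3 | ~x7) — ~x7 is true.
  9. (~x9 | x8 | ~x1) — x8 is true.
  10. (x9 | x3 | ~x4) — x3 is true.
  11. (~x10 | ~x7 | ~x8) — ~x7 is true.
  12. (~x2 | x4) — x4 is true.
  13. (~x5 | x3 | ~x2) — x3 is true.
  14. (~x11 | ~x6 | x7) — ~x6 is true.
  15. (x6 | ~x11 | ~x9) — ~x9 is true.
  16. (~x1 | x11) — x11 is true.
  17. (x11 | ~x9) — x11 is true.
  18. (~x3 | ~x1 | x10) — x10 is true.
  19. (x10 | ~x1 | x7) — x10 is true.
  20. (x1 | x11) — x1 is true.
  21. (x8 | ~x3 | x2) — x8 is true.
  22. (~x9 | x10 | ~x4) — x10 is true.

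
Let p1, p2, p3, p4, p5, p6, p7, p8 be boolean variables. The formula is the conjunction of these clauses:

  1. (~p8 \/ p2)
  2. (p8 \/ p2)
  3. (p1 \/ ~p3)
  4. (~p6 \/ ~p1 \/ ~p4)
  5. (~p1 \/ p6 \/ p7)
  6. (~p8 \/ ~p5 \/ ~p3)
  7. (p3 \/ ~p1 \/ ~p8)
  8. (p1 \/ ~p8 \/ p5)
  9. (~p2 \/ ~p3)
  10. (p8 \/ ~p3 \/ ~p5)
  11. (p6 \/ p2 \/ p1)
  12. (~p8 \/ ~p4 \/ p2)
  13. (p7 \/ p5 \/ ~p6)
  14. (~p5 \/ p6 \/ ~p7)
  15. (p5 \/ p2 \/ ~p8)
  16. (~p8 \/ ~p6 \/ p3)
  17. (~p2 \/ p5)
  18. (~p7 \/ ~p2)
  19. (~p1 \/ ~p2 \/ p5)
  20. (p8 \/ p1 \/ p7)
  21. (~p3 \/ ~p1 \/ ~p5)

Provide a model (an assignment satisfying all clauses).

Pure literal: p4 appears only negated; assign p4 = False.
Set p1 = True and propagate.
Set p2 = True and propagate.
  then p3 is forced to False.
  then p8 is forced to False.
  then p5 is forced to True.
  then p7 is forced to False.
  then p6 is forced to True.
Every clause has at least one true literal under this assignment.

p1=1, p2=1, p3=0, p4=0, p5=1, p6=1, p7=0, p8=0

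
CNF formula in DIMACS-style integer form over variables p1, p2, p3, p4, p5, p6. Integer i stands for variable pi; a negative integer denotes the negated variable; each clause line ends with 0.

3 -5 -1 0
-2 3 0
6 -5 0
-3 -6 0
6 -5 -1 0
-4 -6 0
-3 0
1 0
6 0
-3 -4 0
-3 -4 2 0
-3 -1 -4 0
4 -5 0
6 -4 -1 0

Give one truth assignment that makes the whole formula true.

p1=True, p2=False, p3=False, p4=False, p5=False, p6=True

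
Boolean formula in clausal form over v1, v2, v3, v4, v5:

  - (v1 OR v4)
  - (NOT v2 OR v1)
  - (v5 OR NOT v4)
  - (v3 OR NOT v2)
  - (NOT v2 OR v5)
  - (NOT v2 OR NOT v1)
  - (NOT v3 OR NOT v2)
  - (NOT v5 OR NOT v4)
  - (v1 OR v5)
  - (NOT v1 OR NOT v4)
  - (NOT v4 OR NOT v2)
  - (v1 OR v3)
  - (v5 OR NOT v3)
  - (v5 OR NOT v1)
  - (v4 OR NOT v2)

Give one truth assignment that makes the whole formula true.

v2 occurs only negated in the remaining clauses — set v2 = False.
Set v1 = True and propagate.
  then v4 is forced to False.
  then v5 is forced to True.
v3 is now unconstrained; take v3 = True.
Check each clause:
  1. (v1 OR v4) — v1 is true.
  2. (NOT v2 OR v1) — v1 is true.
  3. (NOT v4 OR v5) — NOT v4 is true.
  4. (NOT v2 OR v3) — v3 is true.
  5. (v5 OR NOT v2) — v5 is true.
  6. (NOT v1 OR NOT v2) — NOT v2 is true.
  7. (NOT v2 OR NOT v3) — NOT v2 is true.
  8. (NOT v4 OR NOT v5) — NOT v4 is true.
  9. (v1 OR v5) — v1 is true.
  10. (NOT v4 OR NOT v1) — NOT v4 is true.
  11. (NOT v2 OR NOT v4) — NOT v4 is true.
  12. (v1 OR v3) — v1 is true.
  13. (NOT v3 OR v5) — v5 is true.
  14. (NOT v1 OR v5) — v5 is true.
  15. (v4 OR NOT v2) — NOT v2 is true.

v1=T, v2=F, v3=T, v4=F, v5=T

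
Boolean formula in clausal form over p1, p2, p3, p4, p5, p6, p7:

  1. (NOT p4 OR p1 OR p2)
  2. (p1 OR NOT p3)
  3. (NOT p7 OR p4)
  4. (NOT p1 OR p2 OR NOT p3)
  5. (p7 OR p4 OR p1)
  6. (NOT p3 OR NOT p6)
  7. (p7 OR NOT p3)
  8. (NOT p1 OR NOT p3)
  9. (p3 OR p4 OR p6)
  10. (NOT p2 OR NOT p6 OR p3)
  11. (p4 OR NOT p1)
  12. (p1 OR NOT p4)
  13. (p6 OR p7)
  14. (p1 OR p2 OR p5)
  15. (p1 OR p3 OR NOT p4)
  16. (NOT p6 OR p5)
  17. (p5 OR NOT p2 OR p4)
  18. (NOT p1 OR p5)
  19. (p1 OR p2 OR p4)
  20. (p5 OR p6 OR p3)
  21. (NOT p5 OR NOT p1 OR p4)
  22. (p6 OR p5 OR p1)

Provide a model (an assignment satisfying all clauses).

p1 = True, p2 = False, p3 = False, p4 = True, p5 = True, p6 = True, p7 = False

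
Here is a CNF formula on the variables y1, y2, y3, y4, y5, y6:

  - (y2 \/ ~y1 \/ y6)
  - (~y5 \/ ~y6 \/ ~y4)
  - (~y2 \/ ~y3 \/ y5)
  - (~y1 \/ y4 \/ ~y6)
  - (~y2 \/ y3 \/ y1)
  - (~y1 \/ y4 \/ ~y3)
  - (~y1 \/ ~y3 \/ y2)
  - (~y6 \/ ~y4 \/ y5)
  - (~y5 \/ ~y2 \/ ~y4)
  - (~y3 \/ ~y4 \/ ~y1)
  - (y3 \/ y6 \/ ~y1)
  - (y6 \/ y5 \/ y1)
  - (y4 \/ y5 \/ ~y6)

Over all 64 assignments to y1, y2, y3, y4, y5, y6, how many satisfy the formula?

8

The models are:
  y1=0 y2=0 y3=0 y4=0 y5=1 y6=0
  y1=0 y2=0 y3=0 y4=0 y5=1 y6=1
  y1=0 y2=0 y3=0 y4=1 y5=1 y6=0
  y1=0 y2=0 y3=1 y4=0 y5=1 y6=0
  y1=0 y2=0 y3=1 y4=0 y5=1 y6=1
  y1=0 y2=0 y3=1 y4=1 y5=1 y6=0
  y1=0 y2=1 y3=1 y4=0 y5=1 y6=0
  y1=0 y2=1 y3=1 y4=0 y5=1 y6=1
Count: 8.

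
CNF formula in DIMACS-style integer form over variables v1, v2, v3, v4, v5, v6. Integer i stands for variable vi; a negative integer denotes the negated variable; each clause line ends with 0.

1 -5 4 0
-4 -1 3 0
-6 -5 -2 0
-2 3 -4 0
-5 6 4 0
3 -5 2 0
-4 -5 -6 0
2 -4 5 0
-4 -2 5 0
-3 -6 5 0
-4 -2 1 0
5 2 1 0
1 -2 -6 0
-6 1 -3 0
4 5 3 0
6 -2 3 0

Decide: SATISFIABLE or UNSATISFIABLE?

SATISFIABLE

Branch on v1: take v1 = True.
Try v2 = True.
For the remaining variables, v3 = True, v4 = True, v5 = True, v6 = False works.
So v1=T, v2=T, v3=T, v4=T, v5=T, v6=F is a satisfying assignment.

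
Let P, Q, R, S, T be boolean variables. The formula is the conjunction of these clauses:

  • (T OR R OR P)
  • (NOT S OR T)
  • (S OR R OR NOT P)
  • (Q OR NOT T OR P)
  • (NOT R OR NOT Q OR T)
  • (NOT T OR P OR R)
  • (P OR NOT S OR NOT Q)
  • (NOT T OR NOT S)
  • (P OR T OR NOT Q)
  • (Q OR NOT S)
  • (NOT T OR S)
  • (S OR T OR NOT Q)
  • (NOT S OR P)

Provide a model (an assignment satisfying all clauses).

Branch on P: take P = False.
  then S is forced to False.
  then T is forced to False.
  then R is forced to True.
  then Q is forced to False.

P = F, Q = F, R = T, S = F, T = F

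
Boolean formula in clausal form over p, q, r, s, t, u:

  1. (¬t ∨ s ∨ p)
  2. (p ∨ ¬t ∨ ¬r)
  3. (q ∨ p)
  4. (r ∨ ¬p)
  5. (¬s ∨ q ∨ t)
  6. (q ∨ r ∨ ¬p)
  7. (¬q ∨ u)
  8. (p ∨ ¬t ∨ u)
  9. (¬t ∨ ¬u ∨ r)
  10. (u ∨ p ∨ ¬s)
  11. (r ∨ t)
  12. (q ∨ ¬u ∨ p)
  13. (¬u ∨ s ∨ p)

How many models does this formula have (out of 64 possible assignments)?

Split on p, then t.
  p=1, t=1: s free; 3 ways for (q,r,u) × 2^1 = 6.
  p=1, t=0: remaining (q,r,s,u) ∈ {(0,1,0,0); (0,1,0,1); (1,1,0,1); (1,1,1,1)} — 4.
  p=0, t=1: a clause becomes empty — 0.
  p=0, t=0: remaining (q,r,s,u) ∈ {(1,1,1,1)} — 1.
Total: 6 + 4 + 0 + 1 = 11.

11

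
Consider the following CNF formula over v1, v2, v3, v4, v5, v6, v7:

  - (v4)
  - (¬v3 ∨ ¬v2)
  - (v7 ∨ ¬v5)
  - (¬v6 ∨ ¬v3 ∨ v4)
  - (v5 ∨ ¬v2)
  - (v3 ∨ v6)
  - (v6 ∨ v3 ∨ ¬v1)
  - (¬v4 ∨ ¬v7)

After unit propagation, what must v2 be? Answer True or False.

False

(v4) is a unit clause: v4 = True.
(¬v4 ∨ ¬v7) with v4 = True leaves only ¬v7, so v7 = False.
(v7 ∨ ¬v5) with v7 = False leaves only ¬v5, so v5 = False.
From (¬v2 ∨ v5) and v5 = False: v2 = False.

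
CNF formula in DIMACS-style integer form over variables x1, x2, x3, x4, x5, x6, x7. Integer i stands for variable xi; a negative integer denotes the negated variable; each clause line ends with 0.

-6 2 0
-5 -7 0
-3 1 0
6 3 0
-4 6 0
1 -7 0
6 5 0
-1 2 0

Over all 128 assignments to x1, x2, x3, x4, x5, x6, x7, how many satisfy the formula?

17

Case analysis on x6 and x1:
  x6=T, x1=T: x3, x4 free; 3 ways for (x2,x5,x7) × 2^2 = 12.
  x6=T, x1=F: remaining (x2,x3,x4,x5,x7) ∈ {(T,F,F,F,F); (T,F,F,T,F); (T,F,T,F,F); (T,F,T,T,F)} — 4.
  x6=F, x1=T: remaining (x2,x3,x4,x5,x7) ∈ {(T,T,F,T,F)} — 1.
  x6=F, x1=F: a clause becomes empty — 0.
Total: 12 + 4 + 1 + 0 = 17.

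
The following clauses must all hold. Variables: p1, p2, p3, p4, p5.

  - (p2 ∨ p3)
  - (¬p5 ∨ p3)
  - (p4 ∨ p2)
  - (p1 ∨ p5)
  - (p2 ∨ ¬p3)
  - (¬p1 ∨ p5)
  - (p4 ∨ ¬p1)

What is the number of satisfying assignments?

3

Satisfying assignments:
  p1=F p2=T p3=T p4=F p5=T
  p1=F p2=T p3=T p4=T p5=T
  p1=T p2=T p3=T p4=T p5=T
That's 3 in total.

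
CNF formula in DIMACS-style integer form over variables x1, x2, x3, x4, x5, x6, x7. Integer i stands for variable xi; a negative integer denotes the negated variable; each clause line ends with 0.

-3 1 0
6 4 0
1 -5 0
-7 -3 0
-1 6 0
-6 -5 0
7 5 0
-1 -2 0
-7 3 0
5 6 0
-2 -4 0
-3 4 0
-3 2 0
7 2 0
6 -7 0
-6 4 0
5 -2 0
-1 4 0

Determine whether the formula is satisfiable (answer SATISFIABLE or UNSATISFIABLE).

UNSATISFIABLE

x6 = True:
  propagation gives x5=False, x7=True, x3=False; an empty clause results — contradiction.
x6 = False:
  propagation gives x4=True, x1=False, x3=False, x5=False; an empty clause results — contradiction.
Every branch closes, so no satisfying assignment exists.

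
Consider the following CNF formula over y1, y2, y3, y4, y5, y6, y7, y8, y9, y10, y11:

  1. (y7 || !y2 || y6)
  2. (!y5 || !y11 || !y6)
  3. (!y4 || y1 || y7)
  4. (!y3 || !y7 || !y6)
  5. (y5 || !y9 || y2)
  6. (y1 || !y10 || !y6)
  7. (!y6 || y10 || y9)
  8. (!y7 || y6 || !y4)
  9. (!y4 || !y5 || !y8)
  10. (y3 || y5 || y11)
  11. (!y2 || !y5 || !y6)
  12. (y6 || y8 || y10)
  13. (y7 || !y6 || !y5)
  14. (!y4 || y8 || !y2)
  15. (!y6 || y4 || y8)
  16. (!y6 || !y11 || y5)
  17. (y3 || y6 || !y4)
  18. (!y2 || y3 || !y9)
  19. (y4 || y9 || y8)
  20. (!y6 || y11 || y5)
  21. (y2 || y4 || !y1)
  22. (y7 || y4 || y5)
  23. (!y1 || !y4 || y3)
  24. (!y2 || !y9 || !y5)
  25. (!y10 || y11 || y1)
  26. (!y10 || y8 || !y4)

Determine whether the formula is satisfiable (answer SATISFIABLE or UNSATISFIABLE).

SATISFIABLE

Set y1 = False and propagate.
Try y2 = False.
Set y3 = False and propagate.
The remaining clauses are satisfied by y4 = False, y5 = True, y6 = False, y7 = False, y8 = True, y9 = True, y10 = False, y11 = True.
So y1=False, y2=False, y3=False, y4=False, y5=True, y6=False, y7=False, y8=True, y9=True, y10=False, y11=True is a satisfying assignment.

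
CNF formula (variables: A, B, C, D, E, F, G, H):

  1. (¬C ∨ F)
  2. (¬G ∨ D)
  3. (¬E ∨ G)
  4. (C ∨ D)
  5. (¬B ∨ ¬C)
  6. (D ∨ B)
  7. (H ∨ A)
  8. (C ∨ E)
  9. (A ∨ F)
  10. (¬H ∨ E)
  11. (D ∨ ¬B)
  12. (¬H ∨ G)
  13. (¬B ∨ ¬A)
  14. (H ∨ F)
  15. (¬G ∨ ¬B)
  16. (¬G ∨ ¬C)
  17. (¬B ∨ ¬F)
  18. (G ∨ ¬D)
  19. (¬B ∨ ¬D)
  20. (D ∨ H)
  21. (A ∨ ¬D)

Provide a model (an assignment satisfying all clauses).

A=True, B=False, C=False, D=True, E=True, F=True, G=True, H=False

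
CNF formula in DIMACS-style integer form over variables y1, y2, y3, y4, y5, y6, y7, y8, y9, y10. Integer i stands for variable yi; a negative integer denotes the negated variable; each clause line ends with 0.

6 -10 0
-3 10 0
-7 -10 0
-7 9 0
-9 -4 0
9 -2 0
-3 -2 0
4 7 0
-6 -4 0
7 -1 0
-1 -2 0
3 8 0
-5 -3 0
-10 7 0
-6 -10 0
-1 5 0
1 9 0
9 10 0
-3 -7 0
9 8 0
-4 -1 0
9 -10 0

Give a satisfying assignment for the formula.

y1=0, y2=1, y3=0, y4=0, y5=0, y6=0, y7=1, y8=1, y9=1, y10=0

Check each clause:
  1. (!y10 || y6) — !y10 is true.
  2. (!y3 || y10) — !y3 is true.
  3. (!y7 || !y10) — !y10 is true.
  4. (y9 || !y7) — y9 is true.
  5. (!y4 || !y9) — !y4 is true.
  6. (!y2 || y9) — y9 is true.
  7. (!y3 || !y2) — !y3 is true.
  8. (y7 || y4) — y7 is true.
  9. (!y6 || !y4) — !y6 is true.
  10. (!y1 || y7) — !y1 is true.
  11. (!y1 || !y2) — !y1 is true.
  12. (y3 || y8) — y8 is true.
  13. (!y5 || !y3) — !y5 is true.
  14. (y7 || !y10) — !y10 is true.
  15. (!y10 || !y6) — !y6 is true.
  16. (y5 || !y1) — !y1 is true.
  17. (y1 || y9) — y9 is true.
  18. (y9 || y10) — y9 is true.
  19. (!y3 || !y7) — !y3 is true.
  20. (y8 || y9) — y8 is true.
  21. (!y1 || !y4) — !y4 is true.
  22. (!y10 || y9) — y9 is true.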